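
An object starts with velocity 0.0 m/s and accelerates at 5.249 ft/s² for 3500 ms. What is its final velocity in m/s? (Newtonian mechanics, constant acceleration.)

a = 5.249 ft/s² × 0.3048 = 1.5999 m/s²
t = 3500 ms × 0.001 = 3.5 s
v = v₀ + a × t = 0.0 + 1.5999 × 3.5 = 5.6 m/s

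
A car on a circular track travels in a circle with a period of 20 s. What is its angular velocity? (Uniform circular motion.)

ω = 2π/T = 2π/20 = 0.3142 rad/s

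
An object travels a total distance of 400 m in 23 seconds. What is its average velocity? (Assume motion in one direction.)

v_avg = Δd / Δt = 400 / 23 = 17.39 m/s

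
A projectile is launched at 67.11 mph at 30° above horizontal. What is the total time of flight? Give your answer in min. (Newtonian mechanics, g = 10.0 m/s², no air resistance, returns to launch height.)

v₀ = 67.11 mph × 0.44704 = 30.0009 m/s
T = 2 × v₀ × sin(θ) / g = 2 × 30.0009 × sin(30°) / 10.0 = 2 × 30.0009 × 0.5 / 10.0 = 3.00009 s
T = 3.00009 s / 60.0 = 0.05 min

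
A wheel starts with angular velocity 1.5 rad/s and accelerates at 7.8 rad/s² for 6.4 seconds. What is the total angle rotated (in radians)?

θ = ω₀t + ½αt² = 1.5×6.4 + ½×7.8×6.4² = 169.34 rad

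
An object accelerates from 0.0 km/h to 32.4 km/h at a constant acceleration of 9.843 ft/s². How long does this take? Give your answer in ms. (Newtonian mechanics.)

v₀ = 0.0 km/h × 0.2777777777777778 = 0.0 m/s
v = 32.4 km/h × 0.2777777777777778 = 9.0 m/s
a = 9.843 ft/s² × 0.3048 = 3.00015 m/s²
t = (v - v₀) / a = (9.0 - 0.0) / 3.00015 = 2.99985 s
t = 2.99985 s / 0.001 = 3000 ms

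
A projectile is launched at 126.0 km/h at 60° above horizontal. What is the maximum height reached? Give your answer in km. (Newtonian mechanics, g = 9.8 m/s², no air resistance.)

v₀ = 126.0 km/h × 0.2777777777777778 = 35.0 m/s
H = v₀² × sin²(θ) / (2g) = 35.0² × sin(60°)² / (2 × 9.8) = 1225.0 × 0.75 / 19.6 = 46.875 m
H = 46.875 m / 1000.0 = 0.04688 km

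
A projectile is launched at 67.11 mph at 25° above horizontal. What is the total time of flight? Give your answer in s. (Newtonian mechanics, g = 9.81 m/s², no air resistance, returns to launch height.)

v₀ = 67.11 mph × 0.44704 = 30.0009 m/s
T = 2 × v₀ × sin(θ) / g = 2 × 30.0009 × sin(25°) / 9.81 = 2 × 30.0009 × 0.422618 / 9.81 = 2.585 s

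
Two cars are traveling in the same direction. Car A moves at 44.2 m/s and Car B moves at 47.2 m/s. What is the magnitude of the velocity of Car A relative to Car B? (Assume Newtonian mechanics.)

v_rel = |v_A - v_B| = |44.2 - 47.2| = 3.0 m/s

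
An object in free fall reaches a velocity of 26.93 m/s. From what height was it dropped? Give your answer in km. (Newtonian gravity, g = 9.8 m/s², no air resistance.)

h = v² / (2g) = 26.93² / (2 × 9.8) = 37.0013 m
h = 37.0013 m / 1000.0 = 0.037 km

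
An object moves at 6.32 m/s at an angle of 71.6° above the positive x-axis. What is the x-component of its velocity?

vₓ = v cos(θ) = 6.32 × cos(71.6°) = 1.99 m/s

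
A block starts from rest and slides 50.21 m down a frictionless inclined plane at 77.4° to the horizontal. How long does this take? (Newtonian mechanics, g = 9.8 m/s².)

a = g sin(θ) = 9.8 × sin(77.4°) = 9.564 m/s²
t = √(2d/a) = √(2 × 50.21 / 9.564) = 3.24 s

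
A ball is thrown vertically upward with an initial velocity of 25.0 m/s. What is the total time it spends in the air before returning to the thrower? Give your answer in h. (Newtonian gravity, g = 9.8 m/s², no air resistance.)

t_total = 2 × v₀ / g = 2 × 25.0 / 9.8 = 5.10204 s
t_total = 5.10204 s / 3600.0 = 0.001417 h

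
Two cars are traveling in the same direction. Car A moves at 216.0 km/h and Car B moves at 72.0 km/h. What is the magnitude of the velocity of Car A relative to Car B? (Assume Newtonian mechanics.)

v_rel = |v_A - v_B| = |216.0 - 72.0| = 144.0 km/h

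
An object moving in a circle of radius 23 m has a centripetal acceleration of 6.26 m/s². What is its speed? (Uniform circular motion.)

v = √(a_c × r) = √(6.26 × 23) = 12.0 m/s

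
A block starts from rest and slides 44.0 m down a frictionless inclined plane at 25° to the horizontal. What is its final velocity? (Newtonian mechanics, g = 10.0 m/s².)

a = g sin(θ) = 10.0 × sin(25°) = 4.2262 m/s²
v = √(2ad) = √(2 × 4.2262 × 44.0) = 19.28 m/s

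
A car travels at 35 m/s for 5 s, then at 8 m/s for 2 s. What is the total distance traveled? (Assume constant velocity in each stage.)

d₁ = v₁t₁ = 35 × 5 = 175 m
d₂ = v₂t₂ = 8 × 2 = 16 m
d_total = 175 + 16 = 191 m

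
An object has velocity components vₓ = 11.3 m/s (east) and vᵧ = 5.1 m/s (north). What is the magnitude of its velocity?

|v| = √(vₓ² + vᵧ²) = √(11.3² + 5.1²) = √(153.7) = 12.4 m/s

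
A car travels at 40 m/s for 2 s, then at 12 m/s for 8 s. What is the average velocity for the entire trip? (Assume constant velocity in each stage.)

d₁ = v₁t₁ = 40 × 2 = 80 m
d₂ = v₂t₂ = 12 × 8 = 96 m
d_total = 176 m, t_total = 10 s
v_avg = d_total/t_total = 176/10 = 17.6 m/s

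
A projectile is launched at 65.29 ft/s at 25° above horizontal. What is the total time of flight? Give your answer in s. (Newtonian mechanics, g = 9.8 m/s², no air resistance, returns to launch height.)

v₀ = 65.29 ft/s × 0.3048 = 19.9004 m/s
T = 2 × v₀ × sin(θ) / g = 2 × 19.9004 × sin(25°) / 9.8 = 2 × 19.9004 × 0.422618 / 9.8 = 1.716 s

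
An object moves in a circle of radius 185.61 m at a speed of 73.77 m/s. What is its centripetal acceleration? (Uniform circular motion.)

a_c = v²/r = 73.77²/185.61 = 5442.0129/185.61 = 29.32 m/s²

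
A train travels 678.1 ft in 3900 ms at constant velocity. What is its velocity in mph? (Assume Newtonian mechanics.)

d = 678.1 ft × 0.3048 = 206.685 m
t = 3900 ms × 0.001 = 3.9 s
v = d / t = 206.685 / 3.9 = 52.9962 m/s
v = 52.9962 m/s / 0.44704 = 118.5 mph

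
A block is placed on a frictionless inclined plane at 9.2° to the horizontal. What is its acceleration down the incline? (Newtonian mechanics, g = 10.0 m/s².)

a = g sin(θ) = 10.0 × sin(9.2°) = 10.0 × 0.1599 = 1.6 m/s²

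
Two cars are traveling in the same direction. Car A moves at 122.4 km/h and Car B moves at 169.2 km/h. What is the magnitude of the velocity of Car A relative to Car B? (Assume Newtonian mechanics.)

v_rel = |v_A - v_B| = |122.4 - 169.2| = 46.8 km/h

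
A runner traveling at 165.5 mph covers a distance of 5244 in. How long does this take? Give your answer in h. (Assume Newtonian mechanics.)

d = 5244 in × 0.0254 = 133.198 m
v = 165.5 mph × 0.44704 = 73.9851 m/s
t = d / v = 133.198 / 73.9851 = 1.80034 s
t = 1.80034 s / 3600.0 = 0.0005001 h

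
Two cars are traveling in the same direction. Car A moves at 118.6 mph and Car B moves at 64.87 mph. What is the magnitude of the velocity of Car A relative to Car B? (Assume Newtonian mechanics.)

v_rel = |v_A - v_B| = |118.6 - 64.87| = 53.73 mph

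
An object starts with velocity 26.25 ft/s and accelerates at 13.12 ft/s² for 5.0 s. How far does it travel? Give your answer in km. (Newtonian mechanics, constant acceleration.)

v₀ = 26.25 ft/s × 0.3048 = 8.001 m/s
a = 13.12 ft/s² × 0.3048 = 3.99898 m/s²
d = v₀ × t + ½ × a × t² = 8.001 × 5.0 + 0.5 × 3.99898 × 5.0² = 89.9922 m
d = 89.9922 m / 1000.0 = 0.08999 km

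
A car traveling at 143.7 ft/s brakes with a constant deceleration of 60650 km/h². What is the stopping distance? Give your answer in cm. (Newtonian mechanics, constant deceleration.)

v₀ = 143.7 ft/s × 0.3048 = 43.7998 m/s
a = 60650 km/h² × 7.716049382716049e-05 = 4.67978 m/s²
d = v₀² / (2a) = 43.7998² / (2 × 4.67978) = 1918.42 / 9.35956 = 204.969 m
d = 204.969 m / 0.01 = 20500 cm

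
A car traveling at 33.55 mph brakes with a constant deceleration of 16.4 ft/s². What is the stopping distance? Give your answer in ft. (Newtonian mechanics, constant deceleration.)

v₀ = 33.55 mph × 0.44704 = 14.9982 m/s
a = 16.4 ft/s² × 0.3048 = 4.99872 m/s²
d = v₀² / (2a) = 14.9982² / (2 × 4.99872) = 224.946 / 9.99744 = 22.5004 m
d = 22.5004 m / 0.3048 = 73.82 ft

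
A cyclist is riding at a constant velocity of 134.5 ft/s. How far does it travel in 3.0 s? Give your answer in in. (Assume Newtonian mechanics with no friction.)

v = 134.5 ft/s × 0.3048 = 40.9956 m/s
d = v × t = 40.9956 × 3.0 = 122.987 m
d = 122.987 m / 0.0254 = 4842 in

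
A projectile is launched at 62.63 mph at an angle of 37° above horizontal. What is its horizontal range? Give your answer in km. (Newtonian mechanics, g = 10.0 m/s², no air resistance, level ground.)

v₀ = 62.63 mph × 0.44704 = 27.9981 m/s
R = v₀² × sin(2θ) / g = 27.9981² × sin(2 × 37°) / 10.0 = 783.894 × 0.961262 / 10.0 = 75.3528 m
R = 75.3528 m / 1000.0 = 0.07535 km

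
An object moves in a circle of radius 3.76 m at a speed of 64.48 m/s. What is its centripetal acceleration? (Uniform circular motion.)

a_c = v²/r = 64.48²/3.76 = 4157.6704/3.76 = 1105.76 m/s²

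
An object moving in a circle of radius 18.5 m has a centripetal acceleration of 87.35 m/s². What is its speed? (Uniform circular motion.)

v = √(a_c × r) = √(87.35 × 18.5) = 40.2 m/s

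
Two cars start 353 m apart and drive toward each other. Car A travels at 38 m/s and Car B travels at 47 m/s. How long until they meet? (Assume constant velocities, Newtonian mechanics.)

Combined speed: v_combined = 38 + 47 = 85 m/s
Time to meet: t = d/v_combined = 353/85 = 4.15 s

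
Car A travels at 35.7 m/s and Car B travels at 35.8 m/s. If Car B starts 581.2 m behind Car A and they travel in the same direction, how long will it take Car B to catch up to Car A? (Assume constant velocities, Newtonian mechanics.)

Relative speed: v_rel = 35.8 - 35.7 = 0.1 m/s
Time to catch: t = d₀/v_rel = 581.2/0.1 = 5812.0 s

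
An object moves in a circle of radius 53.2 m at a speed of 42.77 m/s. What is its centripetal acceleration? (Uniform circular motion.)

a_c = v²/r = 42.77²/53.2 = 1829.2729/53.2 = 34.38 m/s²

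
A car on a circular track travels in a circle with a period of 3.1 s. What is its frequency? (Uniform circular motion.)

f = 1/T = 1/3.1 = 0.3226 Hz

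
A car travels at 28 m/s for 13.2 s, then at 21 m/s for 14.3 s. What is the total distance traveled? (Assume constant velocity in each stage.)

d₁ = v₁t₁ = 28 × 13.2 = 369.6 m
d₂ = v₂t₂ = 21 × 14.3 = 300.3 m
d_total = 369.6 + 300.3 = 669.9 m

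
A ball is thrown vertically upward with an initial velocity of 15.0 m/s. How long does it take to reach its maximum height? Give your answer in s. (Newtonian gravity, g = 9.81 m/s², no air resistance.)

t_up = v₀ / g = 15.0 / 9.81 = 1.529 s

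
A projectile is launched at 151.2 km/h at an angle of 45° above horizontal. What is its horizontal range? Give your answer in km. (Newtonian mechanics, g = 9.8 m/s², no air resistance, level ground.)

v₀ = 151.2 km/h × 0.2777777777777778 = 42.0 m/s
R = v₀² × sin(2θ) / g = 42.0² × sin(2 × 45°) / 9.8 = 1764.0 × 1.0 / 9.8 = 180.0 m
R = 180.0 m / 1000.0 = 0.18 km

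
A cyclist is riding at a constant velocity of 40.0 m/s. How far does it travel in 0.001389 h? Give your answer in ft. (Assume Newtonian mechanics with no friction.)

t = 0.001389 h × 3600.0 = 5.0004 s
d = v × t = 40.0 × 5.0004 = 200.016 m
d = 200.016 m / 0.3048 = 656.2 ft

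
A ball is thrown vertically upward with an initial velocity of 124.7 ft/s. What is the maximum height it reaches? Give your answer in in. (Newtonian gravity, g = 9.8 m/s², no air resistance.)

v₀ = 124.7 ft/s × 0.3048 = 38.0086 m/s
h_max = v₀² / (2g) = 38.0086² / (2 × 9.8) = 1444.65 / 19.6 = 73.7066 m
h_max = 73.7066 m / 0.0254 = 2902 in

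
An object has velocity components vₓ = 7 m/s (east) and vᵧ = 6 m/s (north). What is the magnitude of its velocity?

|v| = √(vₓ² + vᵧ²) = √(7² + 6²) = √(85) = 9.22 m/s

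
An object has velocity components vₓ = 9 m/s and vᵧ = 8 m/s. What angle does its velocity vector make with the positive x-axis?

θ = arctan(vᵧ/vₓ) = arctan(8/9) = 41.63°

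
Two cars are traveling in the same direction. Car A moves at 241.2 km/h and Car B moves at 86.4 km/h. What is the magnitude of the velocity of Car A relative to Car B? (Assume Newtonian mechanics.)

v_rel = |v_A - v_B| = |241.2 - 86.4| = 154.8 km/h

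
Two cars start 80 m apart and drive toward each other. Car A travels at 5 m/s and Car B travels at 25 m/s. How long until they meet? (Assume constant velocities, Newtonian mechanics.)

Combined speed: v_combined = 5 + 25 = 30 m/s
Time to meet: t = d/v_combined = 80/30 = 2.67 s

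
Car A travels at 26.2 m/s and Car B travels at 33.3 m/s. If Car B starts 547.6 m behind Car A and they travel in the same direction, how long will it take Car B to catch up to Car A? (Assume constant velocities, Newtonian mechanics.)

Relative speed: v_rel = 33.3 - 26.2 = 7.1 m/s
Time to catch: t = d₀/v_rel = 547.6/7.1 = 77.13 s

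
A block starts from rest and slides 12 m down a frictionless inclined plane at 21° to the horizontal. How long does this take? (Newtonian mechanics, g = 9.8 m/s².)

a = g sin(θ) = 9.8 × sin(21°) = 3.512 m/s²
t = √(2d/a) = √(2 × 12 / 3.512) = 2.61 s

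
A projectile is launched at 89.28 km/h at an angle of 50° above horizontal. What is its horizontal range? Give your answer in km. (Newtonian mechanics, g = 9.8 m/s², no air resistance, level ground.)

v₀ = 89.28 km/h × 0.2777777777777778 = 24.8 m/s
R = v₀² × sin(2θ) / g = 24.8² × sin(2 × 50°) / 9.8 = 615.04 × 0.984808 / 9.8 = 61.8057 m
R = 61.8057 m / 1000.0 = 0.06181 km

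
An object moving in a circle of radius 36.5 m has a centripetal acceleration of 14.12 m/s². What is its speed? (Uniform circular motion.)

v = √(a_c × r) = √(14.12 × 36.5) = 22.7 m/s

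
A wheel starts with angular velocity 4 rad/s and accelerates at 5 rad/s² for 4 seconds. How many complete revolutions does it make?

θ = ω₀t + ½αt² = 4×4 + ½×5×4² = 56.0 rad
Total revolutions = θ/(2π) = 56.0/(2π) = 8.91
Complete revolutions = ⌊8.91⌋ = 8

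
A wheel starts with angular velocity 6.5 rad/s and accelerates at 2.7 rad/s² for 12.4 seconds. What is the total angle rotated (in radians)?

θ = ω₀t + ½αt² = 6.5×12.4 + ½×2.7×12.4² = 288.18 rad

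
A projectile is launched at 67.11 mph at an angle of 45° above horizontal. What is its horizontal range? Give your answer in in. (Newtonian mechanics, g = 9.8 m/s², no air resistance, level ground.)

v₀ = 67.11 mph × 0.44704 = 30.0009 m/s
R = v₀² × sin(2θ) / g = 30.0009² × sin(2 × 45°) / 9.8 = 900.054 × 1.0 / 9.8 = 91.8422 m
R = 91.8422 m / 0.0254 = 3616 in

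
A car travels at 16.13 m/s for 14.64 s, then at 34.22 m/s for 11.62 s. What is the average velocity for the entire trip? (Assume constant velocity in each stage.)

d₁ = v₁t₁ = 16.13 × 14.64 = 236.1432 m
d₂ = v₂t₂ = 34.22 × 11.62 = 397.6364 m
d_total = 633.7796 m, t_total = 26.26 s
v_avg = d_total/t_total = 633.7796/26.26 = 24.13 m/s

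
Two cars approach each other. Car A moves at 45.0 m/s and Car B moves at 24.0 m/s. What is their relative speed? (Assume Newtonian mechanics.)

v_rel = v_A + v_B = 45.0 + 24.0 = 69.0 m/s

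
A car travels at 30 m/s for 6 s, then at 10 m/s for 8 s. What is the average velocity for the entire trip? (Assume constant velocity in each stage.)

d₁ = v₁t₁ = 30 × 6 = 180 m
d₂ = v₂t₂ = 10 × 8 = 80 m
d_total = 260 m, t_total = 14 s
v_avg = d_total/t_total = 260/14 = 18.57 m/s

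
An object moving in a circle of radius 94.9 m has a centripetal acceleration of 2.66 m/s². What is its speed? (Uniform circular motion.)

v = √(a_c × r) = √(2.66 × 94.9) = 15.89 m/s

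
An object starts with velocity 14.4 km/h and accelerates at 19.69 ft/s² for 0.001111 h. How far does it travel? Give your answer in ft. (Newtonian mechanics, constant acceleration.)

v₀ = 14.4 km/h × 0.2777777777777778 = 4.0 m/s
a = 19.69 ft/s² × 0.3048 = 6.00151 m/s²
t = 0.001111 h × 3600.0 = 3.9996 s
d = v₀ × t + ½ × a × t² = 4.0 × 3.9996 + 0.5 × 6.00151 × 3.9996² = 64.0009 m
d = 64.0009 m / 0.3048 = 210.0 ft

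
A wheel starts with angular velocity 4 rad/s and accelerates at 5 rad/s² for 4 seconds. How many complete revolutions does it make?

θ = ω₀t + ½αt² = 4×4 + ½×5×4² = 56.0 rad
Total revolutions = θ/(2π) = 56.0/(2π) = 8.91
Complete revolutions = ⌊8.91⌋ = 8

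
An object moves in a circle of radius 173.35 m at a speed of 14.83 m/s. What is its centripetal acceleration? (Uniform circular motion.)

a_c = v²/r = 14.83²/173.35 = 219.9289/173.35 = 1.27 m/s²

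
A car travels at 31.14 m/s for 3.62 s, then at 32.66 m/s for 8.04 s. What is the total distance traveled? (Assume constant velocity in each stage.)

d₁ = v₁t₁ = 31.14 × 3.62 = 112.7268 m
d₂ = v₂t₂ = 32.66 × 8.04 = 262.5864 m
d_total = 112.7268 + 262.5864 = 375.31 m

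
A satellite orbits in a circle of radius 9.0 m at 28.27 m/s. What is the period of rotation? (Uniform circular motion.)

T = 2πr/v = 2π×9.0/28.27 = 2.0 s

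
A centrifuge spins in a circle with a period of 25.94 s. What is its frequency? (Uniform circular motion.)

f = 1/T = 1/25.94 = 0.0386 Hz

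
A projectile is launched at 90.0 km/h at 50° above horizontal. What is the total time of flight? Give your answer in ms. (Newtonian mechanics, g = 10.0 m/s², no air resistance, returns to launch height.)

v₀ = 90.0 km/h × 0.2777777777777778 = 25.0 m/s
T = 2 × v₀ × sin(θ) / g = 2 × 25.0 × sin(50°) / 10.0 = 2 × 25.0 × 0.766044 / 10.0 = 3.83022 s
T = 3.83022 s / 0.001 = 3830 ms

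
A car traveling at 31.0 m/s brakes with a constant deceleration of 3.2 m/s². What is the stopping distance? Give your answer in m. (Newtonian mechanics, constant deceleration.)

d = v₀² / (2a) = 31.0² / (2 × 3.2) = 961.0 / 6.4 = 150.2 m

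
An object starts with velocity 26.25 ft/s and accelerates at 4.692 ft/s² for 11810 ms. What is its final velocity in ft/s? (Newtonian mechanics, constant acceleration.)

v₀ = 26.25 ft/s × 0.3048 = 8.001 m/s
a = 4.692 ft/s² × 0.3048 = 1.43012 m/s²
t = 11810 ms × 0.001 = 11.81 s
v = v₀ + a × t = 8.001 + 1.43012 × 11.81 = 24.8907 m/s
v = 24.8907 m/s / 0.3048 = 81.66 ft/s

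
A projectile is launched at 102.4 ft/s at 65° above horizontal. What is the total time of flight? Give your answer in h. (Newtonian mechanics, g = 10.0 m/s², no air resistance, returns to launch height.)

v₀ = 102.4 ft/s × 0.3048 = 31.2115 m/s
T = 2 × v₀ × sin(θ) / g = 2 × 31.2115 × sin(65°) / 10.0 = 2 × 31.2115 × 0.906308 / 10.0 = 5.65745 s
T = 5.65745 s / 3600.0 = 0.001572 h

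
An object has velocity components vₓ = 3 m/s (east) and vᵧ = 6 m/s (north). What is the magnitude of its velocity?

|v| = √(vₓ² + vᵧ²) = √(3² + 6²) = √(45) = 6.71 m/s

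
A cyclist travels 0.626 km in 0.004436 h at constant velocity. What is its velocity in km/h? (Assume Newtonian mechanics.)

d = 0.626 km × 1000.0 = 626.0 m
t = 0.004436 h × 3600.0 = 15.9696 s
v = d / t = 626.0 / 15.9696 = 39.1995 m/s
v = 39.1995 m/s / 0.2777777777777778 = 141.1 km/h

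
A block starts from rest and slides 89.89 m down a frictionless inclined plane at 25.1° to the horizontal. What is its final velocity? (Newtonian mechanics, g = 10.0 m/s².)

a = g sin(θ) = 10.0 × sin(25.1°) = 4.242 m/s²
v = √(2ad) = √(2 × 4.242 × 89.89) = 27.62 m/s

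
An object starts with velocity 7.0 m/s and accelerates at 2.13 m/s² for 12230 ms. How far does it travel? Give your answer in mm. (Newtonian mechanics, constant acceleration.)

t = 12230 ms × 0.001 = 12.23 s
d = v₀ × t + ½ × a × t² = 7.0 × 12.23 + 0.5 × 2.13 × 12.23² = 244.905 m
d = 244.905 m / 0.001 = 244900 mm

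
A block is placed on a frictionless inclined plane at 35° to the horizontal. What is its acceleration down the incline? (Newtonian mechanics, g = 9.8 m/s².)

a = g sin(θ) = 9.8 × sin(35°) = 9.8 × 0.5736 = 5.62 m/s²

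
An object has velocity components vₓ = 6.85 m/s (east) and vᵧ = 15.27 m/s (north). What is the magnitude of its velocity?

|v| = √(vₓ² + vᵧ²) = √(6.85² + 15.27²) = √(280.0954) = 16.74 m/s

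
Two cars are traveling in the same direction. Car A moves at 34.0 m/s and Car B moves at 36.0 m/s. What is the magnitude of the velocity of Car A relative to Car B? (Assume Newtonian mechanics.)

v_rel = |v_A - v_B| = |34.0 - 36.0| = 2.0 m/s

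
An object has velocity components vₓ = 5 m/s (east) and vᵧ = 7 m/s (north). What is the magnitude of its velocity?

|v| = √(vₓ² + vᵧ²) = √(5² + 7²) = √(74) = 8.6 m/s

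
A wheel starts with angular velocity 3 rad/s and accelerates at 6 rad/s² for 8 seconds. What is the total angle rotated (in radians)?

θ = ω₀t + ½αt² = 3×8 + ½×6×8² = 216.0 rad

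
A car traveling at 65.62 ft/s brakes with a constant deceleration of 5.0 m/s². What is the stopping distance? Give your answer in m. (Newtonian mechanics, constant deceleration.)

v₀ = 65.62 ft/s × 0.3048 = 20.001 m/s
d = v₀² / (2a) = 20.001² / (2 × 5.0) = 400.04 / 10.0 = 40.0 m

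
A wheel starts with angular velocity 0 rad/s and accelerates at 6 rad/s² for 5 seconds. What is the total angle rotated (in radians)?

θ = ω₀t + ½αt² = 0×5 + ½×6×5² = 75.0 rad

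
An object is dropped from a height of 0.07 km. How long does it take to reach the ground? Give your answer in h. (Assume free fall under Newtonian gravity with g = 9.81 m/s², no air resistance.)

h = 0.07 km × 1000.0 = 70.0 m
t = √(2h/g) = √(2 × 70.0 / 9.81) = 3.77772 s
t = 3.77772 s / 3600.0 = 0.001049 h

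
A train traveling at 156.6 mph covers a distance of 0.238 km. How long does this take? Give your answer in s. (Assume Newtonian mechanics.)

d = 0.238 km × 1000.0 = 238.0 m
v = 156.6 mph × 0.44704 = 70.0065 m/s
t = d / v = 238.0 / 70.0065 = 3.4 s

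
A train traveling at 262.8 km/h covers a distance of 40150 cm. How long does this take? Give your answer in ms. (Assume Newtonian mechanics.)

d = 40150 cm × 0.01 = 401.5 m
v = 262.8 km/h × 0.2777777777777778 = 73.0 m/s
t = d / v = 401.5 / 73.0 = 5.5 s
t = 5.5 s / 0.001 = 5500 ms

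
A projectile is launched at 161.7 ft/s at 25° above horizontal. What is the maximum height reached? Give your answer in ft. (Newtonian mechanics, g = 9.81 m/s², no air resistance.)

v₀ = 161.7 ft/s × 0.3048 = 49.2862 m/s
H = v₀² × sin²(θ) / (2g) = 49.2862² × sin(25°)² / (2 × 9.81) = 2429.13 × 0.178606 / 19.62 = 22.113 m
H = 22.113 m / 0.3048 = 72.55 ft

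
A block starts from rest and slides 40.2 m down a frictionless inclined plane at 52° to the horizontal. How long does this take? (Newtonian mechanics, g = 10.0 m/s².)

a = g sin(θ) = 10.0 × sin(52°) = 7.8801 m/s²
t = √(2d/a) = √(2 × 40.2 / 7.8801) = 3.19 s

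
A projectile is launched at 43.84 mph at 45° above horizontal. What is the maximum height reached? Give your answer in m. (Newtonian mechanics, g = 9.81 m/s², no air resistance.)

v₀ = 43.84 mph × 0.44704 = 19.5982 m/s
H = v₀² × sin²(θ) / (2g) = 19.5982² × sin(45°)² / (2 × 9.81) = 384.089 × 0.5 / 19.62 = 9.788 m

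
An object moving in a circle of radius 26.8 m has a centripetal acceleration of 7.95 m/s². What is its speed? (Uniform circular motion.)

v = √(a_c × r) = √(7.95 × 26.8) = 14.6 m/s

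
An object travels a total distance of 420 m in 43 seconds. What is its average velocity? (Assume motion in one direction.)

v_avg = Δd / Δt = 420 / 43 = 9.77 m/s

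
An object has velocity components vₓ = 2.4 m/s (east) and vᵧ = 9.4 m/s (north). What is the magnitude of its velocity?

|v| = √(vₓ² + vᵧ²) = √(2.4² + 9.4²) = √(94.12) = 9.7 m/s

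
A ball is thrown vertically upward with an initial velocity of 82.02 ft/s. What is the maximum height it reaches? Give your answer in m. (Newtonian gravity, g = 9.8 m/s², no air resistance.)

v₀ = 82.02 ft/s × 0.3048 = 24.9997 m/s
h_max = v₀² / (2g) = 24.9997² / (2 × 9.8) = 624.985 / 19.6 = 31.89 m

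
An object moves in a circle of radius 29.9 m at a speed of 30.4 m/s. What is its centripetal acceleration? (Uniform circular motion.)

a_c = v²/r = 30.4²/29.9 = 924.16/29.9 = 30.91 m/s²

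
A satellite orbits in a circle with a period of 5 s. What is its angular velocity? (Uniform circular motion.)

ω = 2π/T = 2π/5 = 1.2566 rad/s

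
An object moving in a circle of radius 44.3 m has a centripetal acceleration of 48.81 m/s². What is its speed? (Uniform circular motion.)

v = √(a_c × r) = √(48.81 × 44.3) = 46.5 m/s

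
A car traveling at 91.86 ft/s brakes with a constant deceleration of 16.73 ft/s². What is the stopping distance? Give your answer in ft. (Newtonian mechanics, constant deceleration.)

v₀ = 91.86 ft/s × 0.3048 = 27.9989 m/s
a = 16.73 ft/s² × 0.3048 = 5.0993 m/s²
d = v₀² / (2a) = 27.9989² / (2 × 5.0993) = 783.938 / 10.1986 = 76.8672 m
d = 76.8672 m / 0.3048 = 252.2 ft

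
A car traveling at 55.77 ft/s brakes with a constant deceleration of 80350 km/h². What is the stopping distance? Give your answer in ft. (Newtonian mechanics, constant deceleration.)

v₀ = 55.77 ft/s × 0.3048 = 16.9987 m/s
a = 80350 km/h² × 7.716049382716049e-05 = 6.199846 m/s²
d = v₀² / (2a) = 16.9987² / (2 × 6.199846) = 288.9558 / 12.39969 = 23.30347 m
d = 23.30347 m / 0.3048 = 76.45 ft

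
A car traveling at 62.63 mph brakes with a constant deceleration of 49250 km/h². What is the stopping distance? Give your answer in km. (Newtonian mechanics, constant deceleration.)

v₀ = 62.63 mph × 0.44704 = 27.9981 m/s
a = 49250 km/h² × 7.716049382716049e-05 = 3.80015 m/s²
d = v₀² / (2a) = 27.9981² / (2 × 3.80015) = 783.894 / 7.6003 = 103.14 m
d = 103.14 m / 1000.0 = 0.1031 km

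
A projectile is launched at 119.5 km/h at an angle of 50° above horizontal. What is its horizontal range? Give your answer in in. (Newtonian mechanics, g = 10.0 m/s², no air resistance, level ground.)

v₀ = 119.5 km/h × 0.2777777777777778 = 33.1944 m/s
R = v₀² × sin(2θ) / g = 33.1944² × sin(2 × 50°) / 10.0 = 1101.87 × 0.984808 / 10.0 = 108.513 m
R = 108.513 m / 0.0254 = 4272 in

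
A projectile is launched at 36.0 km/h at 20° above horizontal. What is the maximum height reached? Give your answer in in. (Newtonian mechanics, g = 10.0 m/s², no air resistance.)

v₀ = 36.0 km/h × 0.2777777777777778 = 10.0 m/s
H = v₀² × sin²(θ) / (2g) = 10.0² × sin(20°)² / (2 × 10.0) = 100.0 × 0.116978 / 20.0 = 0.58489 m
H = 0.58489 m / 0.0254 = 23.03 in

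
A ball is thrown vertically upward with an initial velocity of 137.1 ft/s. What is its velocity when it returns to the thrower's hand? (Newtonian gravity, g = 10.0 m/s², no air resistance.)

By conservation of energy (no air resistance), the ball returns to the throw height with the same speed as launch, but directed downward.
|v_ground| = v₀ = 137.1 ft/s
v_ground = 137.1 ft/s (downward)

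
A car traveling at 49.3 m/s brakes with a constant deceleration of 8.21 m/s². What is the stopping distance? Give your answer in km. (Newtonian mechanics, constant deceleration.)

d = v₀² / (2a) = 49.3² / (2 × 8.21) = 2430.49 / 16.42 = 148.02 m
d = 148.02 m / 1000.0 = 0.148 km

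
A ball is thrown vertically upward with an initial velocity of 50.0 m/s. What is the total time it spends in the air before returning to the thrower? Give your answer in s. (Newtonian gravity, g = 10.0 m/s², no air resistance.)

t_total = 2 × v₀ / g = 2 × 50.0 / 10.0 = 10.0 s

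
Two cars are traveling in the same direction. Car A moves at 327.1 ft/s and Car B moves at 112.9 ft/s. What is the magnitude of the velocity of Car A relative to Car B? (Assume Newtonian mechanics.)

v_rel = |v_A - v_B| = |327.1 - 112.9| = 214.2 ft/s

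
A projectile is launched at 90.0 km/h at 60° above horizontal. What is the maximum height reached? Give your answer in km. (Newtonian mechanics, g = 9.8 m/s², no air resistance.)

v₀ = 90.0 km/h × 0.2777777777777778 = 25.0 m/s
H = v₀² × sin²(θ) / (2g) = 25.0² × sin(60°)² / (2 × 9.8) = 625.0 × 0.75 / 19.6 = 23.9158 m
H = 23.9158 m / 1000.0 = 0.02392 km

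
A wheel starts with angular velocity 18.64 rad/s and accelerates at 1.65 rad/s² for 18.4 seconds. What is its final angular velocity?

ω = ω₀ + αt = 18.64 + 1.65 × 18.4 = 49.0 rad/s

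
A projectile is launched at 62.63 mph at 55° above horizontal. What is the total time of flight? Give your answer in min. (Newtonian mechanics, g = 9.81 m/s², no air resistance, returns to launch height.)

v₀ = 62.63 mph × 0.44704 = 27.9981 m/s
T = 2 × v₀ × sin(θ) / g = 2 × 27.9981 × sin(55°) / 9.81 = 2 × 27.9981 × 0.819152 / 9.81 = 4.67578 s
T = 4.67578 s / 60.0 = 0.07793 min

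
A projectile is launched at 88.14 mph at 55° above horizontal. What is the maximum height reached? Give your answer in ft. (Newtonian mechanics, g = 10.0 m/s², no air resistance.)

v₀ = 88.14 mph × 0.44704 = 39.4021 m/s
H = v₀² × sin²(θ) / (2g) = 39.4021² × sin(55°)² / (2 × 10.0) = 1552.53 × 0.67101 / 20.0 = 52.0882 m
H = 52.0882 m / 0.3048 = 170.9 ft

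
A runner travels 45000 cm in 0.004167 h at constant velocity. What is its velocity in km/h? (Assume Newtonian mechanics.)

d = 45000 cm × 0.01 = 450.0 m
t = 0.004167 h × 3600.0 = 15.0012 s
v = d / t = 450.0 / 15.0012 = 29.9976 m/s
v = 29.9976 m/s / 0.2777777777777778 = 108.0 km/h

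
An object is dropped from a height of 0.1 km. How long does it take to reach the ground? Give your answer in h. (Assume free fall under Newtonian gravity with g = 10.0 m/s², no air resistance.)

h = 0.1 km × 1000.0 = 100.0 m
t = √(2h/g) = √(2 × 100.0 / 10.0) = 4.47214 s
t = 4.47214 s / 3600.0 = 0.001242 h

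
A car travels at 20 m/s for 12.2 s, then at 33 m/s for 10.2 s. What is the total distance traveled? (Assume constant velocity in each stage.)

d₁ = v₁t₁ = 20 × 12.2 = 244.0 m
d₂ = v₂t₂ = 33 × 10.2 = 336.6 m
d_total = 244.0 + 336.6 = 580.6 m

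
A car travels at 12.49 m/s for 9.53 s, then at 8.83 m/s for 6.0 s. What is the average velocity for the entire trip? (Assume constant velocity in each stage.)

d₁ = v₁t₁ = 12.49 × 9.53 = 119.0297 m
d₂ = v₂t₂ = 8.83 × 6.0 = 52.98 m
d_total = 172.0097 m, t_total = 15.53 s
v_avg = d_total/t_total = 172.0097/15.53 = 11.08 m/s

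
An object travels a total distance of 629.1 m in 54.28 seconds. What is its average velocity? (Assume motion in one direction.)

v_avg = Δd / Δt = 629.1 / 54.28 = 11.59 m/s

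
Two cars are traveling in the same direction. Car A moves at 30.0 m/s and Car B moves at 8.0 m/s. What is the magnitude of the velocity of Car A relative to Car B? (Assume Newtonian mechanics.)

v_rel = |v_A - v_B| = |30.0 - 8.0| = 22.0 m/s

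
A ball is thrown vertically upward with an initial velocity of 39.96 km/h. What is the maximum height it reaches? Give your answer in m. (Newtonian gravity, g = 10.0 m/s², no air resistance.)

v₀ = 39.96 km/h × 0.2777777777777778 = 11.1 m/s
h_max = v₀² / (2g) = 11.1² / (2 × 10.0) = 123.21 / 20.0 = 6.16 m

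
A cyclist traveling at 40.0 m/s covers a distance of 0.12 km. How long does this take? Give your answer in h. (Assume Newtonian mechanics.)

d = 0.12 km × 1000.0 = 120.0 m
t = d / v = 120.0 / 40.0 = 3.0 s
t = 3.0 s / 3600.0 = 0.0008333 h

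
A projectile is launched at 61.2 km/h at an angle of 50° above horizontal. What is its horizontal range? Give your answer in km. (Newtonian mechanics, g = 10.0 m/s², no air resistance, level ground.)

v₀ = 61.2 km/h × 0.2777777777777778 = 17.0 m/s
R = v₀² × sin(2θ) / g = 17.0² × sin(2 × 50°) / 10.0 = 289.0 × 0.984808 / 10.0 = 28.461 m
R = 28.461 m / 1000.0 = 0.02846 km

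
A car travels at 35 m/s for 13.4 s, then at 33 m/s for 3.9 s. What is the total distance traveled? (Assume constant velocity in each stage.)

d₁ = v₁t₁ = 35 × 13.4 = 469.0 m
d₂ = v₂t₂ = 33 × 3.9 = 128.7 m
d_total = 469.0 + 128.7 = 597.7 m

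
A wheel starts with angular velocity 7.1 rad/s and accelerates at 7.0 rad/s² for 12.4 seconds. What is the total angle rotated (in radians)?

θ = ω₀t + ½αt² = 7.1×12.4 + ½×7.0×12.4² = 626.2 rad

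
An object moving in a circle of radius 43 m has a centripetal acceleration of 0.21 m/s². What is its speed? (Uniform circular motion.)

v = √(a_c × r) = √(0.21 × 43) = 3.0 m/s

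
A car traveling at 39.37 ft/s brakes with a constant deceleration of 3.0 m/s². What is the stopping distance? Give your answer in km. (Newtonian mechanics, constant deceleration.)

v₀ = 39.37 ft/s × 0.3048 = 12.0 m/s
d = v₀² / (2a) = 12.0² / (2 × 3.0) = 144.0 / 6.0 = 24.0 m
d = 24.0 m / 1000.0 = 0.024 km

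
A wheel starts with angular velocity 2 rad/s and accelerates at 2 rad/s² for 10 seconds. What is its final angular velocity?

ω = ω₀ + αt = 2 + 2 × 10 = 22 rad/s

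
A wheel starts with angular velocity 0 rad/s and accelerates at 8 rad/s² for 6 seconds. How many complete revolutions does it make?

θ = ω₀t + ½αt² = 0×6 + ½×8×6² = 144.0 rad
Total revolutions = θ/(2π) = 144.0/(2π) = 22.92
Complete revolutions = ⌊22.92⌋ = 22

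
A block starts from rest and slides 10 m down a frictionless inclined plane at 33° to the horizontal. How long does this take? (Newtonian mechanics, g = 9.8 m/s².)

a = g sin(θ) = 9.8 × sin(33°) = 5.3375 m/s²
t = √(2d/a) = √(2 × 10 / 5.3375) = 1.94 s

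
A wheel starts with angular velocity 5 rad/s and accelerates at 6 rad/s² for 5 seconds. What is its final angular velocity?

ω = ω₀ + αt = 5 + 6 × 5 = 35 rad/s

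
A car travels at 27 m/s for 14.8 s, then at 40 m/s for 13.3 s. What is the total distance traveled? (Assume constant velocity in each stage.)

d₁ = v₁t₁ = 27 × 14.8 = 399.6 m
d₂ = v₂t₂ = 40 × 13.3 = 532.0 m
d_total = 399.6 + 532.0 = 931.6 m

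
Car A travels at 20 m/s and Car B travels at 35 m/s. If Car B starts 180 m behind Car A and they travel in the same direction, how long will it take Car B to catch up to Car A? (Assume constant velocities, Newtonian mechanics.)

Relative speed: v_rel = 35 - 20 = 15 m/s
Time to catch: t = d₀/v_rel = 180/15 = 12.0 s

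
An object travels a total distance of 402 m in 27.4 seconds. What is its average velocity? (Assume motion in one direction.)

v_avg = Δd / Δt = 402 / 27.4 = 14.67 m/s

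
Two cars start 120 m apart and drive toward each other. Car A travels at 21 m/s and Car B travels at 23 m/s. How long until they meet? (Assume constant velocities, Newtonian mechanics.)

Combined speed: v_combined = 21 + 23 = 44 m/s
Time to meet: t = d/v_combined = 120/44 = 2.73 s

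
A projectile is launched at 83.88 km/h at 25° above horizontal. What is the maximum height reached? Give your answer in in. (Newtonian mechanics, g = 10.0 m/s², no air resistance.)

v₀ = 83.88 km/h × 0.2777777777777778 = 23.3 m/s
H = v₀² × sin²(θ) / (2g) = 23.3² × sin(25°)² / (2 × 10.0) = 542.89 × 0.178606 / 20.0 = 4.84817 m
H = 4.84817 m / 0.0254 = 190.9 in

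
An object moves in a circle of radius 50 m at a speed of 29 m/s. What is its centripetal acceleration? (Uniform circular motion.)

a_c = v²/r = 29²/50 = 841/50 = 16.82 m/s²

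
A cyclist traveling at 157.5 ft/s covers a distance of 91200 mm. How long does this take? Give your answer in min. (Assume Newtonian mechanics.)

d = 91200 mm × 0.001 = 91.2 m
v = 157.5 ft/s × 0.3048 = 48.006 m/s
t = d / v = 91.2 / 48.006 = 1.89976 s
t = 1.89976 s / 60.0 = 0.03166 min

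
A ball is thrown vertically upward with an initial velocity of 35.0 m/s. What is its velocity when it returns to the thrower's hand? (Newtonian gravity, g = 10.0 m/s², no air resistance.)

By conservation of energy (no air resistance), the ball returns to the throw height with the same speed as launch, but directed downward.
|v_ground| = v₀ = 35.0 m/s
v_ground = 35.0 m/s (downward)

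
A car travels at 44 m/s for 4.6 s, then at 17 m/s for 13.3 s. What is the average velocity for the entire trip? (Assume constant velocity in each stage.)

d₁ = v₁t₁ = 44 × 4.6 = 202.4 m
d₂ = v₂t₂ = 17 × 13.3 = 226.1 m
d_total = 428.5 m, t_total = 17.9 s
v_avg = d_total/t_total = 428.5/17.9 = 23.94 m/s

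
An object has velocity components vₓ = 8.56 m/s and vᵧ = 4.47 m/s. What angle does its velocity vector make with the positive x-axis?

θ = arctan(vᵧ/vₓ) = arctan(4.47/8.56) = 27.57°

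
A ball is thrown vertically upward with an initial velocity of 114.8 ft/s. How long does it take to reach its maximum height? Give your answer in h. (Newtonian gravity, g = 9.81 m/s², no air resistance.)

v₀ = 114.8 ft/s × 0.3048 = 34.991 m/s
t_up = v₀ / g = 34.991 / 9.81 = 3.56687 s
t_up = 3.56687 s / 3600.0 = 0.0009908 h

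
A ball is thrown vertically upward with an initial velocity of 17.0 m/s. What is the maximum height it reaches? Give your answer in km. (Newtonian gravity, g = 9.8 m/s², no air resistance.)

h_max = v₀² / (2g) = 17.0² / (2 × 9.8) = 289.0 / 19.6 = 14.7449 m
h_max = 14.7449 m / 1000.0 = 0.01474 km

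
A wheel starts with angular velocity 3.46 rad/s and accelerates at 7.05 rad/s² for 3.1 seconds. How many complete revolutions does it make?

θ = ω₀t + ½αt² = 3.46×3.1 + ½×7.05×3.1² = 44.60125 rad
Total revolutions = θ/(2π) = 44.60125/(2π) = 7.1
Complete revolutions = ⌊7.1⌋ = 7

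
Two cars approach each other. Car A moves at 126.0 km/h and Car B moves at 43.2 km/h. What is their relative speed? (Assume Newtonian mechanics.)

v_rel = v_A + v_B = 126.0 + 43.2 = 169.2 km/h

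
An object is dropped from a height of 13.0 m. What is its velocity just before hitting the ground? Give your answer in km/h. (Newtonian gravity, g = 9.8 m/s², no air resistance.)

v = √(2gh) = √(2 × 9.8 × 13.0) = 15.9625 m/s
v = 15.9625 m/s / 0.2777777777777778 = 57.46 km/h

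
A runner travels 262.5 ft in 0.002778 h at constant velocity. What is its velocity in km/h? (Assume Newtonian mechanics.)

d = 262.5 ft × 0.3048 = 80.01 m
t = 0.002778 h × 3600.0 = 10.0008 s
v = d / t = 80.01 / 10.0008 = 8.00036 m/s
v = 8.00036 m/s / 0.2777777777777778 = 28.8 km/h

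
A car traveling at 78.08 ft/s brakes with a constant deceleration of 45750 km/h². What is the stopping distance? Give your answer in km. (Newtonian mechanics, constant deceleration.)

v₀ = 78.08 ft/s × 0.3048 = 23.7988 m/s
a = 45750 km/h² × 7.716049382716049e-05 = 3.53009 m/s²
d = v₀² / (2a) = 23.7988² / (2 × 3.53009) = 566.383 / 7.06018 = 80.2222 m
d = 80.2222 m / 1000.0 = 0.08022 km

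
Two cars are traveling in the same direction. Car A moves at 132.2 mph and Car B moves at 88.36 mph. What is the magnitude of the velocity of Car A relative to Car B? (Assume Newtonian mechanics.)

v_rel = |v_A - v_B| = |132.2 - 88.36| = 43.84 mph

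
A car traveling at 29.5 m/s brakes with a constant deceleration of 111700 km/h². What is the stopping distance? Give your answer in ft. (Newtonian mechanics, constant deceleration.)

a = 111700 km/h² × 7.716049382716049e-05 = 8.61883 m/s²
d = v₀² / (2a) = 29.5² / (2 × 8.61883) = 870.25 / 17.2377 = 50.4853 m
d = 50.4853 m / 0.3048 = 165.6 ft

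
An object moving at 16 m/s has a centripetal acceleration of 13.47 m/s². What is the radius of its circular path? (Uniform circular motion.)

r = v²/a_c = 16²/13.47 = 19.01 m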